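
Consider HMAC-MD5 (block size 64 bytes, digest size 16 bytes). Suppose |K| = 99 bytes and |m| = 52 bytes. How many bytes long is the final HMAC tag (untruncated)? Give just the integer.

16

The tag is one MD5 digest: 16 bytes.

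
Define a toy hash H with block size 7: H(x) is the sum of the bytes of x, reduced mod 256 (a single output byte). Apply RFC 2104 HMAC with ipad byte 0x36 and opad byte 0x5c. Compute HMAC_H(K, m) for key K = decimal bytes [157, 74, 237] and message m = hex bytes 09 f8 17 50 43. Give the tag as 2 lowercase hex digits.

7d

Key decimal bytes [157, 74, 237] = 9d 4a ed is 3 bytes ≤ B = 7; zero-pad to 7 bytes: K' = 9d 4a ed 00 00 00 00.
K' ⊕ ipad = ab 7c db 36 36 36 36.  K' ⊕ opad = c1 16 b1 5c 5c 5c 5c.
Inner input = (K'⊕ipad) ∥ m = ab 7c db 36 36 36 36 ∥ 09 f8 17 50 43.
Inner hash: sum = 171+124+219+54+54+54+54+9+248+23+80+67 = 1157; mod 256 = 133 → 85.
Outer input = (K'⊕opad) ∥ inner = c1 16 b1 5c 5c 5c 5c ∥ 85.
Outer hash (tag): sum = 193+22+177+92+92+92+92+133 = 893; mod 256 = 125 → 7d.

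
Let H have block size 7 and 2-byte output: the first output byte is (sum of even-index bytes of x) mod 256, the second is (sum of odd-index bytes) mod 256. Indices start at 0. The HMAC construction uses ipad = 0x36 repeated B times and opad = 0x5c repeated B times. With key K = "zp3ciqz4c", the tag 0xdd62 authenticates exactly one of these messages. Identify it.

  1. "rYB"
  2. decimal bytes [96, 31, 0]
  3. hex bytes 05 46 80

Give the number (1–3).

2

Key "zp3ciqz4c" = 7a 70 33 63 69 71 7a 34 63 is 9 bytes > B = 7, so hash it first: H(key) = f3 78, then zero-pad to 7 bytes: K' = f3 78 00 00 00 00 00.
K' ⊕ ipad = c5 4e 36 36 36 36 36; K' ⊕ opad = af 24 5c 5c 5c 5c 5c.
m1: inner = H(c5 4e 36 36 36 36 36 72 59 42) = c0 6e; tag = H(af 24 5c 5c 5c 5c 5c c0 6e) = 319c
m2: inner = H(c5 4e 36 36 36 36 36 60 1f 00) = 86 1a; tag = H(af 24 5c 5c 5c 5c 5c 86 1a) = dd62 ← matches
m3: inner = H(c5 4e 36 36 36 36 36 05 46 80) = ad 3f; tag = H(af 24 5c 5c 5c 5c 5c ad 3f) = 0289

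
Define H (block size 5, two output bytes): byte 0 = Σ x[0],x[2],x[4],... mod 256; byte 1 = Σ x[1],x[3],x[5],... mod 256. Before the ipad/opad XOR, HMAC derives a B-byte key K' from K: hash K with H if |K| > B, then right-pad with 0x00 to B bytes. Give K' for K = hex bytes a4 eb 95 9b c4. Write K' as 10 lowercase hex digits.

a4eb959bc4

Key hex bytes a4 eb 95 9b c4 is exactly B = 5 bytes: K' = a4 eb 95 9b c4.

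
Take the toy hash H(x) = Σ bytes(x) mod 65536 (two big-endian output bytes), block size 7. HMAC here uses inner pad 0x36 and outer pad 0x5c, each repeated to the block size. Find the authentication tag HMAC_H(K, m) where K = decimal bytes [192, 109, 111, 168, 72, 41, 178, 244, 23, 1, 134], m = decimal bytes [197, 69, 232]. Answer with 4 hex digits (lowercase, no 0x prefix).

02ce

Key decimal bytes [192, 109, 111, 168, 72, 41, 178, 244, 23, 1, 134] = c0 6d 6f a8 48 29 b2 f4 17 01 86 is 11 bytes > B = 7, so hash it first: H(key) = 04 f9, then zero-pad to 7 bytes: K' = 04 f9 00 00 00 00 00.
K' ⊕ ipad = 32 cf 36 36 36 36 36.  K' ⊕ opad = 58 a5 5c 5c 5c 5c 5c.
Inner input = (K'⊕ipad) ∥ m = 32 cf 36 36 36 36 36 ∥ c5 45 e8.
Inner hash: sum = 50+207+54+54+54+54+54+197+69+232 = 1025 → 04 01.
Outer input = (K'⊕opad) ∥ inner = 58 a5 5c 5c 5c 5c 5c ∥ 04 01.
Outer hash (tag): sum = 88+165+92+92+92+92+92+4+1 = 718 → 02 ce.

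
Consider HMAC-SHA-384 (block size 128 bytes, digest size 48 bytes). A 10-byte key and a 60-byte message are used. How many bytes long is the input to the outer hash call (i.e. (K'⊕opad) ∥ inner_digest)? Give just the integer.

Key is 10 ≤ 128 bytes, zero-padded: |K'| = 128.
Outer input = (K'⊕opad) ∥ H(inner) → 128 + 48 = 176 bytes.

176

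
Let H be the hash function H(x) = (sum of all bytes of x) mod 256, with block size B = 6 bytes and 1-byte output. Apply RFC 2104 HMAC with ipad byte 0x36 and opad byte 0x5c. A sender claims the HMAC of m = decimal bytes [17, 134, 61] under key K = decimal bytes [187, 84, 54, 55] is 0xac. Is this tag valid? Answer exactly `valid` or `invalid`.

valid

Key decimal bytes [187, 84, 54, 55] = bb 54 36 37 is 4 bytes ≤ B = 6; zero-pad to 6 bytes: K' = bb 54 36 37 00 00.
K' ⊕ ipad = 8d 62 00 01 36 36; K' ⊕ opad = e7 08 6a 6b 5c 5c.
Inner hash: sum = 141+98+0+1+54+54+17+134+61 = 560; mod 256 = 48 → 30.
Outer hash (recomputed tag): sum = 231+8+106+107+92+92+48 = 684; mod 256 = 172 → ac.
Recomputed tag = ac; claimed = ac → match.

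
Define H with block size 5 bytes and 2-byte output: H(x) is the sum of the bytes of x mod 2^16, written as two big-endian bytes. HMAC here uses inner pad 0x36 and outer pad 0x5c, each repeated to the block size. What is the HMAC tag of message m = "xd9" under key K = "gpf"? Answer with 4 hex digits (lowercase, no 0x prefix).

Key "gpf" = 67 70 66 is 3 bytes ≤ B = 5; zero-pad to 5 bytes: K' = 67 70 66 00 00.
K' ⊕ ipad = 51 46 50 36 36.  K' ⊕ opad = 3b 2c 3a 5c 5c.
Inner input = (K'⊕ipad) ∥ m = 51 46 50 36 36 ∥ 78 64 39.
Inner hash: sum = 81+70+80+54+54+120+100+57 = 616 → 02 68.
Outer input = (K'⊕opad) ∥ inner = 3b 2c 3a 5c 5c ∥ 02 68.
Outer hash (tag): sum = 59+44+58+92+92+2+104 = 451 → 01 c3.

01c3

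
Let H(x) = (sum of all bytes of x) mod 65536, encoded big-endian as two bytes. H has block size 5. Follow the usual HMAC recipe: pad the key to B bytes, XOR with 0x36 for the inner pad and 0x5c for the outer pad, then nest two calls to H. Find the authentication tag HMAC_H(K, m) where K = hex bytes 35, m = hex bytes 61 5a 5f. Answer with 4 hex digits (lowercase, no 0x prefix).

Key hex bytes 35 is 1 byte ≤ B = 5; zero-pad to 5 bytes: K' = 35 00 00 00 00.
K' ⊕ ipad = 03 36 36 36 36.  K' ⊕ opad = 69 5c 5c 5c 5c.
Inner input = (K'⊕ipad) ∥ m = 03 36 36 36 36 ∥ 61 5a 5f.
Inner hash: sum = 3+54+54+54+54+97+90+95 = 501 → 01 f5.
Outer input = (K'⊕opad) ∥ inner = 69 5c 5c 5c 5c ∥ 01 f5.
Outer hash (tag): sum = 105+92+92+92+92+1+245 = 719 → 02 cf.

02cf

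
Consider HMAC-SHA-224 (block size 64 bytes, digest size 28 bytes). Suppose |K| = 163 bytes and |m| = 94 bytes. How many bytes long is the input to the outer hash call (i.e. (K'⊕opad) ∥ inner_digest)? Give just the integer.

92

Key is 163 > 64 bytes, so it is hashed to 28 bytes then zero-padded to 64: |K'| = 64.
Outer input = (K'⊕opad) ∥ H(inner) → 64 + 28 = 92 bytes.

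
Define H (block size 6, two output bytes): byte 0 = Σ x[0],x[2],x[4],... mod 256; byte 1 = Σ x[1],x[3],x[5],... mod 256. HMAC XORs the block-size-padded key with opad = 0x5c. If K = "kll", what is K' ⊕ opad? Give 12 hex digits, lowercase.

3730305c5c5c

Key "kll" = 6b 6c 6c is 3 bytes ≤ B = 6; zero-pad to 6 bytes: K' = 6b 6c 6c 00 00 00.
XOR each byte with 0x5c: 6b⊕5c=37, 6c⊕5c=30, 6c⊕5c=30, 00⊕5c=5c, 00⊕5c=5c, 00⊕5c=5c.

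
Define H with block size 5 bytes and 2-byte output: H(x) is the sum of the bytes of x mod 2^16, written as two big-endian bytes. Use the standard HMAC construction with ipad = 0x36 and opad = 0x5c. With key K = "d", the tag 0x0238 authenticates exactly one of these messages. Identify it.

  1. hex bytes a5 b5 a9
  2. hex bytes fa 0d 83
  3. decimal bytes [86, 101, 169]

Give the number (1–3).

Key "d" = 64 is 1 byte ≤ B = 5; zero-pad to 5 bytes: K' = 64 00 00 00 00.
K' ⊕ ipad = 52 36 36 36 36; K' ⊕ opad = 38 5c 5c 5c 5c.
m1: inner = H(52 36 36 36 36 a5 b5 a9) = 03 2d; tag = H(38 5c 5c 5c 5c 03 2d) = 01d8
m2: inner = H(52 36 36 36 36 fa 0d 83) = 02 b4; tag = H(38 5c 5c 5c 5c 02 b4) = 025e
m3: inner = H(52 36 36 36 36 56 65 a9) = 02 8e; tag = H(38 5c 5c 5c 5c 02 8e) = 0238 ← matches

3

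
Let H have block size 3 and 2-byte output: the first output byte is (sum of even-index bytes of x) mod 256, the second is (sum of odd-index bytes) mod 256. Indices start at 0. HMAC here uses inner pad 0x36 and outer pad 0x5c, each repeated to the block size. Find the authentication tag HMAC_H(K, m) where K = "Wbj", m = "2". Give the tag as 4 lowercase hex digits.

c7fb

Key "Wbj" = 57 62 6a is exactly B = 3 bytes: K' = 57 62 6a.
K' ⊕ ipad = 61 54 5c.  K' ⊕ opad = 0b 3e 36.
Inner input = (K'⊕ipad) ∥ m = 61 54 5c ∥ 32.
Inner hash: even-index sum = 189 mod 256 = 189; odd-index sum = 134 mod 256 = 134 → bd 86.
Outer input = (K'⊕opad) ∥ inner = 0b 3e 36 ∥ bd 86.
Outer hash (tag): even-index sum = 199 mod 256 = 199; odd-index sum = 251 mod 256 = 251 → c7 fb.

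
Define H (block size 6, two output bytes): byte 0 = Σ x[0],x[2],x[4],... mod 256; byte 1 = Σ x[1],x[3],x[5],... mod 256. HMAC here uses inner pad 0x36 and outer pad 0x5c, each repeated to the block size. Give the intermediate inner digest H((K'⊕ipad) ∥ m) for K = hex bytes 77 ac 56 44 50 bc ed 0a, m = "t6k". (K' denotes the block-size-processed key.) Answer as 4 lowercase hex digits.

Key hex bytes 77 ac 56 44 50 bc ed 0a is 8 bytes > B = 6, so hash it first: H(key) = 0a b6, then zero-pad to 6 bytes: K' = 0a b6 00 00 00 00.
K' ⊕ ipad = 3c 80 36 36 36 36.
Inner input = 3c 80 36 36 36 36 ∥ 74 36 6b.
Inner hash: even-index sum = 391 mod 256 = 135; odd-index sum = 290 mod 256 = 34 → 87 22.

8722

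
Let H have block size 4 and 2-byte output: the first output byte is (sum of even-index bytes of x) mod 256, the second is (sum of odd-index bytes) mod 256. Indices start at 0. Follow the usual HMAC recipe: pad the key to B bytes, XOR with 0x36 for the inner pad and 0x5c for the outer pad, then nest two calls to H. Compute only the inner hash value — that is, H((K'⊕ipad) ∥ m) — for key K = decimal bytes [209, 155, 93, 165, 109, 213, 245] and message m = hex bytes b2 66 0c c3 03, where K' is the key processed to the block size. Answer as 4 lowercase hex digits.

Key decimal bytes [209, 155, 93, 165, 109, 213, 245] = d1 9b 5d a5 6d d5 f5 is 7 bytes > B = 4, so hash it first: H(key) = 90 15, then zero-pad to 4 bytes: K' = 90 15 00 00.
K' ⊕ ipad = a6 23 36 36.
Inner input = a6 23 36 36 ∥ b2 66 0c c3 03.
Inner hash: even-index sum = 413 mod 256 = 157; odd-index sum = 386 mod 256 = 130 → 9d 82.

9d82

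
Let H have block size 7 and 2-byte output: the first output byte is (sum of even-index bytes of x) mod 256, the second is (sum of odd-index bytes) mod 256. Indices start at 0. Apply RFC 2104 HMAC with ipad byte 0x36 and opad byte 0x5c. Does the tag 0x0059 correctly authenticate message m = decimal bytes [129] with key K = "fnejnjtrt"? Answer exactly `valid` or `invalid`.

valid

Key "fnejnjtrt" = 66 6e 65 6a 6e 6a 74 72 74 is 9 bytes > B = 7, so hash it first: H(key) = 21 b4, then zero-pad to 7 bytes: K' = 21 b4 00 00 00 00 00.
K' ⊕ ipad = 17 82 36 36 36 36 36; K' ⊕ opad = 7d e8 5c 5c 5c 5c 5c.
Inner hash: even-index sum = 185 mod 256 = 185; odd-index sum = 367 mod 256 = 111 → b9 6f.
Outer hash (recomputed tag): even-index sum = 512 mod 256 = 0; odd-index sum = 601 mod 256 = 89 → 00 59.
Recomputed tag = 0059; claimed = 0059 → match.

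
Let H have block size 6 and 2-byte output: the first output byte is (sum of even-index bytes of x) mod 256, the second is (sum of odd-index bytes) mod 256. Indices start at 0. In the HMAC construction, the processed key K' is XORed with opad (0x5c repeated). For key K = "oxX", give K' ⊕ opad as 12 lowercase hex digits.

Key "oxX" = 6f 78 58 is 3 bytes ≤ B = 6; zero-pad to 6 bytes: K' = 6f 78 58 00 00 00.
XOR each byte with 0x5c: 6f⊕5c=33, 78⊕5c=24, 58⊕5c=04, 00⊕5c=5c, 00⊕5c=5c, 00⊕5c=5c.

3324045c5c5c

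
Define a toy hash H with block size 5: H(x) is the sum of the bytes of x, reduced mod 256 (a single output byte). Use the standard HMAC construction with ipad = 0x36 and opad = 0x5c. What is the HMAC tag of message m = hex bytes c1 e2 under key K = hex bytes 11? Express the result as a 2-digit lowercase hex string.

Key hex bytes 11 is 1 byte ≤ B = 5; zero-pad to 5 bytes: K' = 11 00 00 00 00.
K' ⊕ ipad = 27 36 36 36 36.  K' ⊕ opad = 4d 5c 5c 5c 5c.
Inner input = (K'⊕ipad) ∥ m = 27 36 36 36 36 ∥ c1 e2.
Inner hash: sum = 39+54+54+54+54+193+226 = 674; mod 256 = 162 → a2.
Outer input = (K'⊕opad) ∥ inner = 4d 5c 5c 5c 5c ∥ a2.
Outer hash (tag): sum = 77+92+92+92+92+162 = 607; mod 256 = 95 → 5f.

5f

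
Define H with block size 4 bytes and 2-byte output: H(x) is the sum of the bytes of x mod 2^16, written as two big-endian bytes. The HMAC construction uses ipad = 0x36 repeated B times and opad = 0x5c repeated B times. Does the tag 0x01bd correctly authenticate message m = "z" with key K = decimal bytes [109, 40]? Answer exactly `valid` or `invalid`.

valid

Key decimal bytes [109, 40] = 6d 28 is 2 bytes ≤ B = 4; zero-pad to 4 bytes: K' = 6d 28 00 00.
K' ⊕ ipad = 5b 1e 36 36; K' ⊕ opad = 31 74 5c 5c.
Inner hash: sum = 91+30+54+54+122 = 351 → 01 5f.
Outer hash (recomputed tag): sum = 49+116+92+92+1+95 = 445 → 01 bd.
Recomputed tag = 01bd; claimed = 01bd → match.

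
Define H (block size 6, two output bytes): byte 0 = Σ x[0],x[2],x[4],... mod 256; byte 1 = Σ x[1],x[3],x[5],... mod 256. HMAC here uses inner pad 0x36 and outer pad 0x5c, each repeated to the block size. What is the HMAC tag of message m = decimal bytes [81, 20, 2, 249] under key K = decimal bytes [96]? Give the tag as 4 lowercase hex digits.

09c3

Key decimal bytes [96] = 60 is 1 byte ≤ B = 6; zero-pad to 6 bytes: K' = 60 00 00 00 00 00.
K' ⊕ ipad = 56 36 36 36 36 36.  K' ⊕ opad = 3c 5c 5c 5c 5c 5c.
Inner input = (K'⊕ipad) ∥ m = 56 36 36 36 36 36 ∥ 51 14 02 f9.
Inner hash: even-index sum = 277 mod 256 = 21; odd-index sum = 431 mod 256 = 175 → 15 af.
Outer input = (K'⊕opad) ∥ inner = 3c 5c 5c 5c 5c 5c ∥ 15 af.
Outer hash (tag): even-index sum = 265 mod 256 = 9; odd-index sum = 451 mod 256 = 195 → 09 c3.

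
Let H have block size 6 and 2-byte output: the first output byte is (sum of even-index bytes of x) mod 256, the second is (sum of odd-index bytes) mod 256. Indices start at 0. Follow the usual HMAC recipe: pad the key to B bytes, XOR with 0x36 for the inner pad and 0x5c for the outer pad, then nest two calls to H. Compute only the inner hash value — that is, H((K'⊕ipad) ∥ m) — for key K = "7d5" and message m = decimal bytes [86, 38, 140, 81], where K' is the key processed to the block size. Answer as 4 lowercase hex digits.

Key "7d5" = 37 64 35 is 3 bytes ≤ B = 6; zero-pad to 6 bytes: K' = 37 64 35 00 00 00.
K' ⊕ ipad = 01 52 03 36 36 36.
Inner input = 01 52 03 36 36 36 ∥ 56 26 8c 51.
Inner hash: even-index sum = 284 mod 256 = 28; odd-index sum = 309 mod 256 = 53 → 1c 35.

1c35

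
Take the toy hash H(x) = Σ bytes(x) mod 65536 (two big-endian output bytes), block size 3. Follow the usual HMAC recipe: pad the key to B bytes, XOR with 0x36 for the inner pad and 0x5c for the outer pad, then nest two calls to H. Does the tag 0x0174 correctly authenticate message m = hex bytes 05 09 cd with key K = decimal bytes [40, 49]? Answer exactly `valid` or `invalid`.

valid

Key decimal bytes [40, 49] = 28 31 is 2 bytes ≤ B = 3; zero-pad to 3 bytes: K' = 28 31 00.
K' ⊕ ipad = 1e 07 36; K' ⊕ opad = 74 6d 5c.
Inner hash: sum = 30+7+54+5+9+205 = 310 → 01 36.
Outer hash (recomputed tag): sum = 116+109+92+1+54 = 372 → 01 74.
Recomputed tag = 0174; claimed = 0174 → match.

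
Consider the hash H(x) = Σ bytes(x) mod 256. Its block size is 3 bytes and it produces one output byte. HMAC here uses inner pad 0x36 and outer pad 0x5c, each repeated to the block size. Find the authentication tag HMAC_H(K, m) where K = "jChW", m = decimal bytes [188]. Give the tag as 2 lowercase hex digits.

6a

Key "jChW" = 6a 43 68 57 is 4 bytes > B = 3, so hash it first: H(key) = 6c, then zero-pad to 3 bytes: K' = 6c 00 00.
K' ⊕ ipad = 5a 36 36.  K' ⊕ opad = 30 5c 5c.
Inner input = (K'⊕ipad) ∥ m = 5a 36 36 ∥ bc.
Inner hash: sum = 90+54+54+188 = 386; mod 256 = 130 → 82.
Outer input = (K'⊕opad) ∥ inner = 30 5c 5c ∥ 82.
Outer hash (tag): sum = 48+92+92+130 = 362; mod 256 = 106 → 6a.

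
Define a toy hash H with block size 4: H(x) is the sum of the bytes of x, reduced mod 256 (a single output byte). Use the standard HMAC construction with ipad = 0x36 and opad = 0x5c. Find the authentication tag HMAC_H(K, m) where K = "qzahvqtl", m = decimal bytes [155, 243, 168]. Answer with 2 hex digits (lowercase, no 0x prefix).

Key "qzahvqtl" = 71 7a 61 68 76 71 74 6c is 8 bytes > B = 4, so hash it first: H(key) = 7b, then zero-pad to 4 bytes: K' = 7b 00 00 00.
K' ⊕ ipad = 4d 36 36 36.  K' ⊕ opad = 27 5c 5c 5c.
Inner input = (K'⊕ipad) ∥ m = 4d 36 36 36 ∥ 9b f3 a8.
Inner hash: sum = 77+54+54+54+155+243+168 = 805; mod 256 = 37 → 25.
Outer input = (K'⊕opad) ∥ inner = 27 5c 5c 5c ∥ 25.
Outer hash (tag): sum = 39+92+92+92+37 = 352; mod 256 = 96 → 60.

60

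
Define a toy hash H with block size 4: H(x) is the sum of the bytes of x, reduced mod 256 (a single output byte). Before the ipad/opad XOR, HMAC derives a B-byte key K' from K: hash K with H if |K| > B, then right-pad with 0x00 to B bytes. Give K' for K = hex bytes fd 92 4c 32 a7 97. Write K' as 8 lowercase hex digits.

4b000000

|K| = 6 > B = 4, so first hash the key.
H(K): sum = 253+146+76+50+167+151 = 843; mod 256 = 75 → 4b.
Zero-pad H(K) = 4b to 4 bytes: K' = 4b 00 00 00.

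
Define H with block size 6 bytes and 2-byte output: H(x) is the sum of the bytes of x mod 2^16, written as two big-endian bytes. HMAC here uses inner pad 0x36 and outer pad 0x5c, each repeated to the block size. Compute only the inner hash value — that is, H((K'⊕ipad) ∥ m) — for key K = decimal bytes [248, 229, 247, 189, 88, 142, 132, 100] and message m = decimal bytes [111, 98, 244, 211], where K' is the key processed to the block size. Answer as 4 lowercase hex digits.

Key decimal bytes [248, 229, 247, 189, 88, 142, 132, 100] = f8 e5 f7 bd 58 8e 84 64 is 8 bytes > B = 6, so hash it first: H(key) = 05 5f, then zero-pad to 6 bytes: K' = 05 5f 00 00 00 00.
K' ⊕ ipad = 33 69 36 36 36 36.
Inner input = 33 69 36 36 36 36 ∥ 6f 62 f4 d3.
Inner hash: sum = 51+105+54+54+54+54+111+98+244+211 = 1036 → 04 0c.

040c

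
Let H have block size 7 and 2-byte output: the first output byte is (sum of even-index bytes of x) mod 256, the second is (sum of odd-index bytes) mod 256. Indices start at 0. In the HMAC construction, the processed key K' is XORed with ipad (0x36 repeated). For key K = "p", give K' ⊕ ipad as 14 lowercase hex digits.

46363636363636

Key "p" = 70 is 1 byte ≤ B = 7; zero-pad to 7 bytes: K' = 70 00 00 00 00 00 00.
XOR each byte with 0x36: 70⊕36=46, 00⊕36=36, 00⊕36=36, 00⊕36=36, 00⊕36=36, 00⊕36=36, 00⊕36=36.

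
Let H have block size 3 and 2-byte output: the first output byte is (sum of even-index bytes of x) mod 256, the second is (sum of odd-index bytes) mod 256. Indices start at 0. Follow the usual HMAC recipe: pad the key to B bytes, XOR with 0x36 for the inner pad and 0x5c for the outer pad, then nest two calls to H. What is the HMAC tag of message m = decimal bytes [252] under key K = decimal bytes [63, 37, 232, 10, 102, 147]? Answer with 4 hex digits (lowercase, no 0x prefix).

Key decimal bytes [63, 37, 232, 10, 102, 147] = 3f 25 e8 0a 66 93 is 6 bytes > B = 3, so hash it first: H(key) = 8d c2, then zero-pad to 3 bytes: K' = 8d c2 00.
K' ⊕ ipad = bb f4 36.  K' ⊕ opad = d1 9e 5c.
Inner input = (K'⊕ipad) ∥ m = bb f4 36 ∥ fc.
Inner hash: even-index sum = 241 mod 256 = 241; odd-index sum = 496 mod 256 = 240 → f1 f0.
Outer input = (K'⊕opad) ∥ inner = d1 9e 5c ∥ f1 f0.
Outer hash (tag): even-index sum = 541 mod 256 = 29; odd-index sum = 399 mod 256 = 143 → 1d 8f.

1d8f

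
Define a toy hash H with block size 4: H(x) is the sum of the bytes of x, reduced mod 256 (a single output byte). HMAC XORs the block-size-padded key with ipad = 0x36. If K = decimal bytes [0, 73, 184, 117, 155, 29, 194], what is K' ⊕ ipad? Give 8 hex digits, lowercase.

c6363636

Key decimal bytes [0, 73, 184, 117, 155, 29, 194] = 00 49 b8 75 9b 1d c2 is 7 bytes > B = 4, so hash it first: H(key) = f0, then zero-pad to 4 bytes: K' = f0 00 00 00.
XOR each byte with 0x36: f0⊕36=c6, 00⊕36=36, 00⊕36=36, 00⊕36=36.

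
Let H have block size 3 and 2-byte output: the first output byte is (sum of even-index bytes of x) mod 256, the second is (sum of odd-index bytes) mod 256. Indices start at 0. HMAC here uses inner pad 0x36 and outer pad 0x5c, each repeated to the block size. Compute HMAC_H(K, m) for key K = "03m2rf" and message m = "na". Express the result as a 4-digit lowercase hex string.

Key "03m2rf" = 30 33 6d 32 72 66 is 6 bytes > B = 3, so hash it first: H(key) = 0f cb, then zero-pad to 3 bytes: K' = 0f cb 00.
K' ⊕ ipad = 39 fd 36.  K' ⊕ opad = 53 97 5c.
Inner input = (K'⊕ipad) ∥ m = 39 fd 36 ∥ 6e 61.
Inner hash: even-index sum = 208 mod 256 = 208; odd-index sum = 363 mod 256 = 107 → d0 6b.
Outer input = (K'⊕opad) ∥ inner = 53 97 5c ∥ d0 6b.
Outer hash (tag): even-index sum = 282 mod 256 = 26; odd-index sum = 359 mod 256 = 103 → 1a 67.

1a67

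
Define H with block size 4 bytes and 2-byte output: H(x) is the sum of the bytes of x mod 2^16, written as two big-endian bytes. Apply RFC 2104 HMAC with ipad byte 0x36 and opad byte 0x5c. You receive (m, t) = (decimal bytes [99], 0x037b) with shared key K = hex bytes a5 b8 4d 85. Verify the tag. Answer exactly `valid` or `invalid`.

valid

Key hex bytes a5 b8 4d 85 is exactly B = 4 bytes: K' = a5 b8 4d 85.
K' ⊕ ipad = 93 8e 7b b3; K' ⊕ opad = f9 e4 11 d9.
Inner hash: sum = 147+142+123+179+99 = 690 → 02 b2.
Outer hash (recomputed tag): sum = 249+228+17+217+2+178 = 891 → 03 7b.
Recomputed tag = 037b; claimed = 037b → match.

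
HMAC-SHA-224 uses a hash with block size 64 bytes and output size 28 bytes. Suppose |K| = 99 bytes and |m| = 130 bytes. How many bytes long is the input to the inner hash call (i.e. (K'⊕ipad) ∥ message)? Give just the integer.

194

Key is 99 > 64 bytes, so it is hashed to 28 bytes then zero-padded to 64: |K'| = 64.
Inner input = (K'⊕ipad) ∥ m → 64 + 130 = 194 bytes.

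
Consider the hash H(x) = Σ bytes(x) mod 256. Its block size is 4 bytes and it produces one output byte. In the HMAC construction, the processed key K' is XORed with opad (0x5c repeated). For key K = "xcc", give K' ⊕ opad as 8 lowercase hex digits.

243f3f5c

Key "xcc" = 78 63 63 is 3 bytes ≤ B = 4; zero-pad to 4 bytes: K' = 78 63 63 00.
XOR each byte with 0x5c: 78⊕5c=24, 63⊕5c=3f, 63⊕5c=3f, 00⊕5c=5c.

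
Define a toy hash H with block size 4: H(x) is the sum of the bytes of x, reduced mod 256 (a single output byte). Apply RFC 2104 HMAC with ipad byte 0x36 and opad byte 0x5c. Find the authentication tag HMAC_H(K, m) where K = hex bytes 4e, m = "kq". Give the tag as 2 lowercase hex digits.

Key hex bytes 4e is 1 byte ≤ B = 4; zero-pad to 4 bytes: K' = 4e 00 00 00.
K' ⊕ ipad = 78 36 36 36.  K' ⊕ opad = 12 5c 5c 5c.
Inner input = (K'⊕ipad) ∥ m = 78 36 36 36 ∥ 6b 71.
Inner hash: sum = 120+54+54+54+107+113 = 502; mod 256 = 246 → f6.
Outer input = (K'⊕opad) ∥ inner = 12 5c 5c 5c ∥ f6.
Outer hash (tag): sum = 18+92+92+92+246 = 540; mod 256 = 28 → 1c.

1c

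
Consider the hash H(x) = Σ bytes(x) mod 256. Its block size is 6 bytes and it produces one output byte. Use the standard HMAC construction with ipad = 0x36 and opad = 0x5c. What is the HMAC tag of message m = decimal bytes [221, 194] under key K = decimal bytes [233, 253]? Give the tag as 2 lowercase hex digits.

e7

Key decimal bytes [233, 253] = e9 fd is 2 bytes ≤ B = 6; zero-pad to 6 bytes: K' = e9 fd 00 00 00 00.
K' ⊕ ipad = df cb 36 36 36 36.  K' ⊕ opad = b5 a1 5c 5c 5c 5c.
Inner input = (K'⊕ipad) ∥ m = df cb 36 36 36 36 ∥ dd c2.
Inner hash: sum = 223+203+54+54+54+54+221+194 = 1057; mod 256 = 33 → 21.
Outer input = (K'⊕opad) ∥ inner = b5 a1 5c 5c 5c 5c ∥ 21.
Outer hash (tag): sum = 181+161+92+92+92+92+33 = 743; mod 256 = 231 → e7.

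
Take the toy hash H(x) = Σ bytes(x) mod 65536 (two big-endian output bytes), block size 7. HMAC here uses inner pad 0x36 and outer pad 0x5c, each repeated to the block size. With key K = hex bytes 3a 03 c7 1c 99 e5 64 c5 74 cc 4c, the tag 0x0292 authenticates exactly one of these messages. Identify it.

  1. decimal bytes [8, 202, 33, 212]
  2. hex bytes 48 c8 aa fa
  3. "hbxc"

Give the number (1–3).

2

Key hex bytes 3a 03 c7 1c 99 e5 64 c5 74 cc 4c is 11 bytes > B = 7, so hash it first: H(key) = 05 53, then zero-pad to 7 bytes: K' = 05 53 00 00 00 00 00.
K' ⊕ ipad = 33 65 36 36 36 36 36; K' ⊕ opad = 59 0f 5c 5c 5c 5c 5c.
m1: inner = H(33 65 36 36 36 36 36 08 ca 21 d4) = 03 6d; tag = H(59 0f 5c 5c 5c 5c 5c 03 6d) = 02a4
m2: inner = H(33 65 36 36 36 36 36 48 c8 aa fa) = 04 5a; tag = H(59 0f 5c 5c 5c 5c 5c 04 5a) = 0292 ← matches
m3: inner = H(33 65 36 36 36 36 36 68 62 78 63) = 03 4b; tag = H(59 0f 5c 5c 5c 5c 5c 03 4b) = 0282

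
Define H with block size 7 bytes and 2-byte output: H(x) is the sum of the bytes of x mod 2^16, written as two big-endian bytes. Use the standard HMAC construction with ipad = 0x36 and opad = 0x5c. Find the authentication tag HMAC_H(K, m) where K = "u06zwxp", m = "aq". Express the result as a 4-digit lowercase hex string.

01de

Key "u06zwxp" = 75 30 36 7a 77 78 70 is exactly B = 7 bytes: K' = 75 30 36 7a 77 78 70.
K' ⊕ ipad = 43 06 00 4c 41 4e 46.  K' ⊕ opad = 29 6c 6a 26 2b 24 2c.
Inner input = (K'⊕ipad) ∥ m = 43 06 00 4c 41 4e 46 ∥ 61 71.
Inner hash: sum = 67+6+0+76+65+78+70+97+113 = 572 → 02 3c.
Outer input = (K'⊕opad) ∥ inner = 29 6c 6a 26 2b 24 2c ∥ 02 3c.
Outer hash (tag): sum = 41+108+106+38+43+36+44+2+60 = 478 → 01 de.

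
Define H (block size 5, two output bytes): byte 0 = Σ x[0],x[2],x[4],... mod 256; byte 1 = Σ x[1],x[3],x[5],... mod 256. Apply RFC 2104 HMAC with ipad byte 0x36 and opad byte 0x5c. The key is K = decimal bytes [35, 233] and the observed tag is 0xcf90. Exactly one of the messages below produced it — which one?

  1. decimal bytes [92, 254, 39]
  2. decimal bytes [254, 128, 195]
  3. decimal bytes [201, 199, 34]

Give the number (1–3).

Key decimal bytes [35, 233] = 23 e9 is 2 bytes ≤ B = 5; zero-pad to 5 bytes: K' = 23 e9 00 00 00.
K' ⊕ ipad = 15 df 36 36 36; K' ⊕ opad = 7f b5 5c 5c 5c.
m1: inner = H(15 df 36 36 36 5c fe 27) = 7f 98; tag = H(7f b5 5c 5c 5c 7f 98) = cf90 ← matches
m2: inner = H(15 df 36 36 36 fe 80 c3) = 01 d6; tag = H(7f b5 5c 5c 5c 01 d6) = 0d12
m3: inner = H(15 df 36 36 36 c9 c7 22) = 48 00; tag = H(7f b5 5c 5c 5c 48 00) = 3759

1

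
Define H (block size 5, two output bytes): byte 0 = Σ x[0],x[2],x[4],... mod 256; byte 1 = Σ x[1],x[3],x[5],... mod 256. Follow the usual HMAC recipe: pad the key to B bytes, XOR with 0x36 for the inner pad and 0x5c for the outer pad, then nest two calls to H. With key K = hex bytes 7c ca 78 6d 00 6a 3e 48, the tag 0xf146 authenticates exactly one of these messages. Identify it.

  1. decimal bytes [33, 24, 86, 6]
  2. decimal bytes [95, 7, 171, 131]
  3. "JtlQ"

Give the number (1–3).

3

Key hex bytes 7c ca 78 6d 00 6a 3e 48 is 8 bytes > B = 5, so hash it first: H(key) = 32 e9, then zero-pad to 5 bytes: K' = 32 e9 00 00 00.
K' ⊕ ipad = 04 df 36 36 36; K' ⊕ opad = 6e b5 5c 5c 5c.
m1: inner = H(04 df 36 36 36 21 18 56 06) = 8e 8c; tag = H(6e b5 5c 5c 5c 8e 8c) = b29f
m2: inner = H(04 df 36 36 36 5f 07 ab 83) = fa 1f; tag = H(6e b5 5c 5c 5c fa 1f) = 450b
m3: inner = H(04 df 36 36 36 4a 74 6c 51) = 35 cb; tag = H(6e b5 5c 5c 5c 35 cb) = f146 ← matches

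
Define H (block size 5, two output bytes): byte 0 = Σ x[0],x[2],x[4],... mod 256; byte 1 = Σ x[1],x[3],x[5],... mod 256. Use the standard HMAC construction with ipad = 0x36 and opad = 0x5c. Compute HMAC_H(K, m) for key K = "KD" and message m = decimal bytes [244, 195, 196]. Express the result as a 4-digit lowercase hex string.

Key "KD" = 4b 44 is 2 bytes ≤ B = 5; zero-pad to 5 bytes: K' = 4b 44 00 00 00.
K' ⊕ ipad = 7d 72 36 36 36.  K' ⊕ opad = 17 18 5c 5c 5c.
Inner input = (K'⊕ipad) ∥ m = 7d 72 36 36 36 ∥ f4 c3 c4.
Inner hash: even-index sum = 428 mod 256 = 172; odd-index sum = 608 mod 256 = 96 → ac 60.
Outer input = (K'⊕opad) ∥ inner = 17 18 5c 5c 5c ∥ ac 60.
Outer hash (tag): even-index sum = 303 mod 256 = 47; odd-index sum = 288 mod 256 = 32 → 2f 20.

2f20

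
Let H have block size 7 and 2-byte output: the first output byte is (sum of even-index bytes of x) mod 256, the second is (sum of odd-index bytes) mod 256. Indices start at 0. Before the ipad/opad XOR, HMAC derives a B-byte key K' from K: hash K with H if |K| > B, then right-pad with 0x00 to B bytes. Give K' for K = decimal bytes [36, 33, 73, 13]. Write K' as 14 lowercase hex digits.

Key decimal bytes [36, 33, 73, 13] = 24 21 49 0d is 4 bytes ≤ B = 7; zero-pad to 7 bytes: K' = 24 21 49 0d 00 00 00.

2421490d000000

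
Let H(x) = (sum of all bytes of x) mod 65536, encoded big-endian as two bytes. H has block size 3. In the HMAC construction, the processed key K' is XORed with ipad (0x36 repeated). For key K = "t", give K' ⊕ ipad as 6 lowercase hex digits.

423636

Key "t" = 74 is 1 byte ≤ B = 3; zero-pad to 3 bytes: K' = 74 00 00.
XOR each byte with 0x36: 74⊕36=42, 00⊕36=36, 00⊕36=36.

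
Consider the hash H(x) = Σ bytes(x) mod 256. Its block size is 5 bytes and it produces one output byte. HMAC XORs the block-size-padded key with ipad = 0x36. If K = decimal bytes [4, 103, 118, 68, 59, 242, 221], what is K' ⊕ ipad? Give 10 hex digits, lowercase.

1936363636

Key decimal bytes [4, 103, 118, 68, 59, 242, 221] = 04 67 76 44 3b f2 dd is 7 bytes > B = 5, so hash it first: H(key) = 2f, then zero-pad to 5 bytes: K' = 2f 00 00 00 00.
XOR each byte with 0x36: 2f⊕36=19, 00⊕36=36, 00⊕36=36, 00⊕36=36, 00⊕36=36.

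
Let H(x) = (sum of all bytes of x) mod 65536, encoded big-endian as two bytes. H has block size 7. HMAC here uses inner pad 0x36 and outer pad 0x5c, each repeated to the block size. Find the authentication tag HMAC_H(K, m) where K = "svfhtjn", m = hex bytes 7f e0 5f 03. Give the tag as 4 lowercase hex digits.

0244

Key "svfhtjn" = 73 76 66 68 74 6a 6e is exactly B = 7 bytes: K' = 73 76 66 68 74 6a 6e.
K' ⊕ ipad = 45 40 50 5e 42 5c 58.  K' ⊕ opad = 2f 2a 3a 34 28 36 32.
Inner input = (K'⊕ipad) ∥ m = 45 40 50 5e 42 5c 58 ∥ 7f e0 5f 03.
Inner hash: sum = 69+64+80+94+66+92+88+127+224+95+3 = 1002 → 03 ea.
Outer input = (K'⊕opad) ∥ inner = 2f 2a 3a 34 28 36 32 ∥ 03 ea.
Outer hash (tag): sum = 47+42+58+52+40+54+50+3+234 = 580 → 02 44.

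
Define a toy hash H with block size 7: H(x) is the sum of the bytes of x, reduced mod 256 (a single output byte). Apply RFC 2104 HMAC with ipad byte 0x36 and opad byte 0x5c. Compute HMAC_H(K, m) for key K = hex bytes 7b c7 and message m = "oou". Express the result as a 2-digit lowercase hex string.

2d

Key hex bytes 7b c7 is 2 bytes ≤ B = 7; zero-pad to 7 bytes: K' = 7b c7 00 00 00 00 00.
K' ⊕ ipad = 4d f1 36 36 36 36 36.  K' ⊕ opad = 27 9b 5c 5c 5c 5c 5c.
Inner input = (K'⊕ipad) ∥ m = 4d f1 36 36 36 36 36 ∥ 6f 6f 75.
Inner hash: sum = 77+241+54+54+54+54+54+111+111+117 = 927; mod 256 = 159 → 9f.
Outer input = (K'⊕opad) ∥ inner = 27 9b 5c 5c 5c 5c 5c ∥ 9f.
Outer hash (tag): sum = 39+155+92+92+92+92+92+159 = 813; mod 256 = 45 → 2d.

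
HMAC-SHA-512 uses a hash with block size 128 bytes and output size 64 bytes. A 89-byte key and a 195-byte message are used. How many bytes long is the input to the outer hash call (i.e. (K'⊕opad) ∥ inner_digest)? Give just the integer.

Key is 89 ≤ 128 bytes, zero-padded: |K'| = 128.
Outer input = (K'⊕opad) ∥ H(inner) → 128 + 64 = 192 bytes.

192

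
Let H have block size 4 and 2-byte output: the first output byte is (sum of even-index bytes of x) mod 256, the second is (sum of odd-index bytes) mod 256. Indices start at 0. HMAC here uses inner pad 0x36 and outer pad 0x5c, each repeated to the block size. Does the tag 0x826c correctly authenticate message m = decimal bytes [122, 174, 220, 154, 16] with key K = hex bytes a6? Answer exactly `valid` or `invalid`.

valid

Key hex bytes a6 is 1 byte ≤ B = 4; zero-pad to 4 bytes: K' = a6 00 00 00.
K' ⊕ ipad = 90 36 36 36; K' ⊕ opad = fa 5c 5c 5c.
Inner hash: even-index sum = 556 mod 256 = 44; odd-index sum = 436 mod 256 = 180 → 2c b4.
Outer hash (recomputed tag): even-index sum = 386 mod 256 = 130; odd-index sum = 364 mod 256 = 108 → 82 6c.
Recomputed tag = 826c; claimed = 826c → match.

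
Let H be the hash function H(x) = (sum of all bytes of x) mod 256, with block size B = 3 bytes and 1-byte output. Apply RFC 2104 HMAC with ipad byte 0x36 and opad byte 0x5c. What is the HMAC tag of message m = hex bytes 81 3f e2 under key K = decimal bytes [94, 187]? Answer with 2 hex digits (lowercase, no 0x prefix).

12

Key decimal bytes [94, 187] = 5e bb is 2 bytes ≤ B = 3; zero-pad to 3 bytes: K' = 5e bb 00.
K' ⊕ ipad = 68 8d 36.  K' ⊕ opad = 02 e7 5c.
Inner input = (K'⊕ipad) ∥ m = 68 8d 36 ∥ 81 3f e2.
Inner hash: sum = 104+141+54+129+63+226 = 717; mod 256 = 205 → cd.
Outer input = (K'⊕opad) ∥ inner = 02 e7 5c ∥ cd.
Outer hash (tag): sum = 2+231+92+205 = 530; mod 256 = 18 → 12.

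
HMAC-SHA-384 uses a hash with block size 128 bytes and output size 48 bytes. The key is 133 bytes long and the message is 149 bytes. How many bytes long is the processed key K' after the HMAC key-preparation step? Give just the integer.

128

Key is 133 > 128 bytes, so it is hashed to 48 bytes then zero-padded to 128: |K'| = 128.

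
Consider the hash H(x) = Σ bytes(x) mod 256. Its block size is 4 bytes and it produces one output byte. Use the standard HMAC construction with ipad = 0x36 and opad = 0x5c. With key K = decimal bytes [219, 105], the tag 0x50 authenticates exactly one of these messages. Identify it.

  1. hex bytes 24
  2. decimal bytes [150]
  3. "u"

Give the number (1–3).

Key decimal bytes [219, 105] = db 69 is 2 bytes ≤ B = 4; zero-pad to 4 bytes: K' = db 69 00 00.
K' ⊕ ipad = ed 5f 36 36; K' ⊕ opad = 87 35 5c 5c.
m1: inner = H(ed 5f 36 36 24) = dc; tag = H(87 35 5c 5c dc) = 50 ← matches
m2: inner = H(ed 5f 36 36 96) = 4e; tag = H(87 35 5c 5c 4e) = c2
m3: inner = H(ed 5f 36 36 75) = 2d; tag = H(87 35 5c 5c 2d) = a1

1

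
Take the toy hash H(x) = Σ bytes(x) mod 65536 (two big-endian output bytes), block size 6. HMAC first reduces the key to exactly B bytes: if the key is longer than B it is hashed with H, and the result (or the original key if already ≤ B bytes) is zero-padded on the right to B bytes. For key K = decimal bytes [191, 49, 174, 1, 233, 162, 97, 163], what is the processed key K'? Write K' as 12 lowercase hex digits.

|K| = 8 > B = 6, so first hash the key.
H(K): sum = 191+49+174+1+233+162+97+163 = 1070 → 04 2e.
Zero-pad H(K) = 04 2e to 6 bytes: K' = 04 2e 00 00 00 00.

042e00000000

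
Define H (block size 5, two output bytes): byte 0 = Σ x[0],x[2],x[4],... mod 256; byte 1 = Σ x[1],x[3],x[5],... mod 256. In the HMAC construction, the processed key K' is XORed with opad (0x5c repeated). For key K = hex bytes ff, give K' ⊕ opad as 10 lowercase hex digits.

a35c5c5c5c

Key hex bytes ff is 1 byte ≤ B = 5; zero-pad to 5 bytes: K' = ff 00 00 00 00.
XOR each byte with 0x5c: ff⊕5c=a3, 00⊕5c=5c, 00⊕5c=5c, 00⊕5c=5c, 00⊕5c=5c.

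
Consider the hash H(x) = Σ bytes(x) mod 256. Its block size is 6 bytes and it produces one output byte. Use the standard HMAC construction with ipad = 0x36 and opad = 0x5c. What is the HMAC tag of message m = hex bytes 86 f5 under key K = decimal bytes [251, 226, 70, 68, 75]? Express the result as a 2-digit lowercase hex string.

bb

Key decimal bytes [251, 226, 70, 68, 75] = fb e2 46 44 4b is 5 bytes ≤ B = 6; zero-pad to 6 bytes: K' = fb e2 46 44 4b 00.
K' ⊕ ipad = cd d4 70 72 7d 36.  K' ⊕ opad = a7 be 1a 18 17 5c.
Inner input = (K'⊕ipad) ∥ m = cd d4 70 72 7d 36 ∥ 86 f5.
Inner hash: sum = 205+212+112+114+125+54+134+245 = 1201; mod 256 = 177 → b1.
Outer input = (K'⊕opad) ∥ inner = a7 be 1a 18 17 5c ∥ b1.
Outer hash (tag): sum = 167+190+26+24+23+92+177 = 699; mod 256 = 187 → bb.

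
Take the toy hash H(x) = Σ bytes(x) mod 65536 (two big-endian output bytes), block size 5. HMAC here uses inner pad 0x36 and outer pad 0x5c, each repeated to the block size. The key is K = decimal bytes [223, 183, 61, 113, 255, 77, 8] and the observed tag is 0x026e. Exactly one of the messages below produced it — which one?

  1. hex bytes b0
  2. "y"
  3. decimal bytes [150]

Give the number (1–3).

1

Key decimal bytes [223, 183, 61, 113, 255, 77, 8] = df b7 3d 71 ff 4d 08 is 7 bytes > B = 5, so hash it first: H(key) = 03 98, then zero-pad to 5 bytes: K' = 03 98 00 00 00.
K' ⊕ ipad = 35 ae 36 36 36; K' ⊕ opad = 5f c4 5c 5c 5c.
m1: inner = H(35 ae 36 36 36 b0) = 02 35; tag = H(5f c4 5c 5c 5c 02 35) = 026e ← matches
m2: inner = H(35 ae 36 36 36 79) = 01 fe; tag = H(5f c4 5c 5c 5c 01 fe) = 0336
m3: inner = H(35 ae 36 36 36 96) = 02 1b; tag = H(5f c4 5c 5c 5c 02 1b) = 0254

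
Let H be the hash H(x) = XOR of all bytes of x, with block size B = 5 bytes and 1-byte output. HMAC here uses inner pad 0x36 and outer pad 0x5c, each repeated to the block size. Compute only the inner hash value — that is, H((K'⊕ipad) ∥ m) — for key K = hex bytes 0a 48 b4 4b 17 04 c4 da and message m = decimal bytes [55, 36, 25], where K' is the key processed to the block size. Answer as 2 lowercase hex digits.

Key hex bytes 0a 48 b4 4b 17 04 c4 da is 8 bytes > B = 5, so hash it first: H(key) = b0, then zero-pad to 5 bytes: K' = b0 00 00 00 00.
K' ⊕ ipad = 86 36 36 36 36.
Inner input = 86 36 36 36 36 ∥ 37 24 19.
Inner hash: XOR 86⊕36⊕36⊕36⊕36⊕37⊕24⊕19 = 8c.

8c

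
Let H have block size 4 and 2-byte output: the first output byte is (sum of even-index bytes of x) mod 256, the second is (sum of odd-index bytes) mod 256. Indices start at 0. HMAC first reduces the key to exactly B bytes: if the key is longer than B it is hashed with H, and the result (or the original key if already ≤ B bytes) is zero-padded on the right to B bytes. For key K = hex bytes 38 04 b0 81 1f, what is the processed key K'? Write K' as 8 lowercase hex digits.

|K| = 5 > B = 4, so first hash the key.
H(K): even-index sum = 263 mod 256 = 7; odd-index sum = 133 mod 256 = 133 → 07 85.
Zero-pad H(K) = 07 85 to 4 bytes: K' = 07 85 00 00.

07850000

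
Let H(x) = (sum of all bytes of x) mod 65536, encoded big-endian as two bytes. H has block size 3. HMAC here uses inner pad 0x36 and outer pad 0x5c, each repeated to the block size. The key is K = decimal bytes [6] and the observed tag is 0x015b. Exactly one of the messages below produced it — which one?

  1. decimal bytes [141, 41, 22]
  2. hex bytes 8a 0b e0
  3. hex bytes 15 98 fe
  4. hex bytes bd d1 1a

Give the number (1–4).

Key decimal bytes [6] = 06 is 1 byte ≤ B = 3; zero-pad to 3 bytes: K' = 06 00 00.
K' ⊕ ipad = 30 36 36; K' ⊕ opad = 5a 5c 5c.
m1: inner = H(30 36 36 8d 29 16) = 01 68; tag = H(5a 5c 5c 01 68) = 017b
m2: inner = H(30 36 36 8a 0b e0) = 02 11; tag = H(5a 5c 5c 02 11) = 0125
m3: inner = H(30 36 36 15 98 fe) = 02 47; tag = H(5a 5c 5c 02 47) = 015b ← matches
m4: inner = H(30 36 36 bd d1 1a) = 02 44; tag = H(5a 5c 5c 02 44) = 0158

3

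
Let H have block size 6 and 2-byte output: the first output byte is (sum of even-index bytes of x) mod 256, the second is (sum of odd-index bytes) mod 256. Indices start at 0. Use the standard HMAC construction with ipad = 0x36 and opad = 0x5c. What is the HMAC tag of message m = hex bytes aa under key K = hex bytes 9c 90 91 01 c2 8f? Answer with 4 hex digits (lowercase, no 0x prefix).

Key hex bytes 9c 90 91 01 c2 8f is exactly B = 6 bytes: K' = 9c 90 91 01 c2 8f.
K' ⊕ ipad = aa a6 a7 37 f4 b9.  K' ⊕ opad = c0 cc cd 5d 9e d3.
Inner input = (K'⊕ipad) ∥ m = aa a6 a7 37 f4 b9 ∥ aa.
Inner hash: even-index sum = 751 mod 256 = 239; odd-index sum = 406 mod 256 = 150 → ef 96.
Outer input = (K'⊕opad) ∥ inner = c0 cc cd 5d 9e d3 ∥ ef 96.
Outer hash (tag): even-index sum = 794 mod 256 = 26; odd-index sum = 658 mod 256 = 146 → 1a 92.

1a92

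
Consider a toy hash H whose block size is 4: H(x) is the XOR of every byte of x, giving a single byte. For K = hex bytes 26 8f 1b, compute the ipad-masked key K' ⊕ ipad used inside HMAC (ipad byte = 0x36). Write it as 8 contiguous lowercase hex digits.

Key hex bytes 26 8f 1b is 3 bytes ≤ B = 4; zero-pad to 4 bytes: K' = 26 8f 1b 00.
XOR each byte with 0x36: 26⊕36=10, 8f⊕36=b9, 1b⊕36=2d, 00⊕36=36.

10b92d36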